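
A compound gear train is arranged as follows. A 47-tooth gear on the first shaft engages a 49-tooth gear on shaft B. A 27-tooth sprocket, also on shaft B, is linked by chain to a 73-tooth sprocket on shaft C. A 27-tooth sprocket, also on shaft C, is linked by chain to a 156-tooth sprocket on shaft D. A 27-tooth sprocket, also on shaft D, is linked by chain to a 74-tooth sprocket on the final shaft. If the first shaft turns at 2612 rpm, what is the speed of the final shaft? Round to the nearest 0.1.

58.5 rpm

gear mesh 49/47 = 1.0426 → 2612/1.0426 = 2505.4 rpm
chain 73/27 = 2.7037 → 2505.4/2.7037 = 926.65 rpm
chain 156/27 = 5.7778 → 926.65/5.7778 = 160.38 rpm
chain 74/27 = 2.7407 → 160.38/2.7407 = 58.518 rpm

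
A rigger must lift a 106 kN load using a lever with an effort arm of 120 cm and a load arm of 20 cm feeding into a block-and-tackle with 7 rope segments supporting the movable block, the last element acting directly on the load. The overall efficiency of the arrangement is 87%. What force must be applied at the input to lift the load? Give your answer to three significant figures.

2.90 kN

Lever MA = effort arm / load arm = 120/20 = 6.
Block-and-tackle MA = number of supporting rope parts = 7.
Combined ideal MA = 6 × 7 = 42.
Actual MA = 42 × 0.87 = 36.54.
Effort = load / actual MA = 106 / 36.54 = 2.9009 kN.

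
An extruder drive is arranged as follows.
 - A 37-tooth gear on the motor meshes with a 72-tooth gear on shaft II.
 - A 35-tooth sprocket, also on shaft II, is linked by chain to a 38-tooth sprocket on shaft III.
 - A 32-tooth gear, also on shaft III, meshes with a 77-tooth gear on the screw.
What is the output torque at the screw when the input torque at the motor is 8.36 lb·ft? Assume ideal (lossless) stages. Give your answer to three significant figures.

42.5 lb·ft

After the gear mesh (72/37): 8.36 × 1.9459 = 16.268 lb·ft
After the chain (38/35): 16.268 × 1.0857 = 17.663 lb·ft
After the gear mesh (77/32): 17.663 × 2.4062 = 42.5 lb·ft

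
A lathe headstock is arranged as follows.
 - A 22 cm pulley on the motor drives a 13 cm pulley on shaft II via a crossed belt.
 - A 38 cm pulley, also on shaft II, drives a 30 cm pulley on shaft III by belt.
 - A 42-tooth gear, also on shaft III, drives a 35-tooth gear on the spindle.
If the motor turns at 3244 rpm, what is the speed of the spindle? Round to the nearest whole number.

Belt: ratio = 13/22 = 0.59091, so shaft II turns at 3244 / 0.59091 = 5489.8 rpm.
Belt: ratio = 30/38 = 0.78947, so shaft III turns at 5489.8 / 0.78947 = 6953.8 rpm.
Gear mesh: ratio = 35/42 = 0.83333, so the spindle turns at 6953.8 / 0.83333 = 8344.6 rpm.

8345 rpm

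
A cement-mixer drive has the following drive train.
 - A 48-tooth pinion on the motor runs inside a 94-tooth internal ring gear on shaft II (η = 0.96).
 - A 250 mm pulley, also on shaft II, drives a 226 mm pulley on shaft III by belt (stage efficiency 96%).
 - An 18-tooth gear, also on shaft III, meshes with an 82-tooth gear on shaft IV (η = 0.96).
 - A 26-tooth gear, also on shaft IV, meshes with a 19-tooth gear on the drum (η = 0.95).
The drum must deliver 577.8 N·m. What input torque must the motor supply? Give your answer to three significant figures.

Overall ratio R = 1.9583 × 0.904 × 4.5556 × 0.73077 = 5.8935; overall efficiency η = 0.96 × 0.96 × 0.96 × 0.95 = 0.8405.
Input torque = output torque / (R × η) = 577.8 / (5.8935 × 0.8405) = 116.64 N·m.

117 N·m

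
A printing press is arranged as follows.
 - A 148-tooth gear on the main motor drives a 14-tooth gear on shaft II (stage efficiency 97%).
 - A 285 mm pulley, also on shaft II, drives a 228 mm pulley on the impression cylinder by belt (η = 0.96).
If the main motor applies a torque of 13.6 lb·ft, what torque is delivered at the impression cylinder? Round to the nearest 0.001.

0.958 lb·ft

Gear mesh: ratio = 14/148 = 0.094595; torque at shaft II = 13.6 × 0.094595 × 0.97 = 1.2479 lb·ft.
Belt: ratio = 228/285 = 0.8; torque at the impression cylinder = 1.2479 × 0.8 × 0.96 = 0.95838 lb·ft.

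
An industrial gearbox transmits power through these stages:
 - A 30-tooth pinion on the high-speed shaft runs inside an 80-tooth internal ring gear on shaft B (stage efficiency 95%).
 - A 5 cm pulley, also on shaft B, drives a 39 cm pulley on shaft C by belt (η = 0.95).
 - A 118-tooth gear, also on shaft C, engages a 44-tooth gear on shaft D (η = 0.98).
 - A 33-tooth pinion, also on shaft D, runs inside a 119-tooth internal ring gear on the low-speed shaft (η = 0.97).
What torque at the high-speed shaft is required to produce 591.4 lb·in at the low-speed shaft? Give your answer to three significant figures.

24.6 lb·in

Overall ratio R = 2.6667 × 7.8 × 0.37288 × 3.6061 = 27.968; overall efficiency η = 0.95 × 0.95 × 0.98 × 0.97 = 0.8579.
Input torque = output torque / (R × η) = 591.4 / (27.968 × 0.8579) = 24.647 lb·in.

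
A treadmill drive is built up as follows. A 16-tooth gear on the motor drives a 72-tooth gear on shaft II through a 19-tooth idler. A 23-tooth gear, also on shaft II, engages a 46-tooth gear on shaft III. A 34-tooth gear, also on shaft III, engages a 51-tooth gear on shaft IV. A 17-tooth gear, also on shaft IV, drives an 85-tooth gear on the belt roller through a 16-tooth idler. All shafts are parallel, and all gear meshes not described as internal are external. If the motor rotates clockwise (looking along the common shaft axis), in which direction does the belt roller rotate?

clockwise

the motor → shaft II: driver → idler → driven is 2 external meshes, 2 reversals → CW.
shaft II → shaft III: external mesh, 1 reversal → CCW.
shaft III → shaft IV: external mesh, 1 reversal → CW.
shaft IV → the belt roller: driver → idler → driven is 2 external meshes, 2 reversals → CW.
6 reversals in total — an even number — so the belt roller turns the same way as the motor.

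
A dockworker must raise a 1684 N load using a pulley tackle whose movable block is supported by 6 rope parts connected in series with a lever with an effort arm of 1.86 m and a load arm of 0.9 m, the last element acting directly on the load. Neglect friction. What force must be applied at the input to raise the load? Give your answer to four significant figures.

135.8 N

Block-and-tackle MA = number of supporting rope parts = 6.
Lever MA = effort arm / load arm = 1.86/0.9 = 2.0667.
Combined ideal MA = 6 × 2.0667 = 12.4.
Effort = load / MA = 1684 / 12.4 = 135.81 N.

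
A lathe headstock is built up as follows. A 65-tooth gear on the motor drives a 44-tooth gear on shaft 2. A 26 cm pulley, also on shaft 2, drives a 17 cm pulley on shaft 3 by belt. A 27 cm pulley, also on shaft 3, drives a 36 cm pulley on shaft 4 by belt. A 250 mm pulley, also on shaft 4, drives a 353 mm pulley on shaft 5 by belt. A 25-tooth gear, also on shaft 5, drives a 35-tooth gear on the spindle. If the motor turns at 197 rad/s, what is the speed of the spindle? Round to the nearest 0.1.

the motor → shaft 2 (gear mesh, 44/65): 197 ÷ 0.67692 = 291.02 rad/s
shaft 2 → shaft 3 (belt, 17/26): 291.02 ÷ 0.65385 = 445.09 rad/s
shaft 3 → shaft 4 (belt, 36/27): 445.09 ÷ 1.3333 = 333.82 rad/s
shaft 4 → shaft 5 (belt, 353/250): 333.82 ÷ 1.412 = 236.42 rad/s
shaft 5 → the spindle (gear mesh, 35/25): 236.42 ÷ 1.4 = 168.87 rad/s

168.9 rad/s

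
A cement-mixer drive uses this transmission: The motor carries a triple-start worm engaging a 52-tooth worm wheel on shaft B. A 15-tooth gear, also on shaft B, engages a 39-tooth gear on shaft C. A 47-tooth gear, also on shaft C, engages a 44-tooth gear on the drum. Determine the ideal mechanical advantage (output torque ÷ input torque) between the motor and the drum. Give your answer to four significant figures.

Each stage contributes driven/driver: worm 52/3 = 17.333, gear mesh 39/15 = 2.6, gear mesh 44/47 = 0.93617.
Overall: 17.333 × 2.6 × 0.93617 = 42.19.

42.19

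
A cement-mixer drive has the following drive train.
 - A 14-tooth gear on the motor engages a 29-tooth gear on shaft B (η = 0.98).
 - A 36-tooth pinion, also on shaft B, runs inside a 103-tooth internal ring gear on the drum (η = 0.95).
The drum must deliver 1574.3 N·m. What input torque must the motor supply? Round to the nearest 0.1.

Overall ratio R = 2.0714 × 2.8611 = 5.9266; overall efficiency η = 0.98 × 0.95 = 0.9310.
Input torque = output torque / (R × η) = 1574.3 / (5.9266 × 0.9310) = 285.32 N·m.

285.3 N·m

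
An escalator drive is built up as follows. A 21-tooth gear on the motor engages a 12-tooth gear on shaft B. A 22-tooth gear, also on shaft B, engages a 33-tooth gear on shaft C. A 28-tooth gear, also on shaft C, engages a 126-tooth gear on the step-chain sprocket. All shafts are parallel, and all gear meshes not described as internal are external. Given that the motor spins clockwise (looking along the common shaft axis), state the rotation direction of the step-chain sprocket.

the motor → shaft B: external mesh, 1 reversal → CCW.
shaft B → shaft C: external mesh, 1 reversal → CW.
shaft C → the step-chain sprocket: external mesh, 1 reversal → CCW.
3 reversals in total — an odd number — so the step-chain sprocket turns opposite to the motor.

anticlockwise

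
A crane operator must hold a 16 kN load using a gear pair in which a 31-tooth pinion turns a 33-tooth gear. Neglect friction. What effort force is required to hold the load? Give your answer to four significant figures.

Gear pair MA = 33/31 = 1.0645.
Effort = load / MA = 16 / 1.0645 = 15.03 kN.

15.03 kN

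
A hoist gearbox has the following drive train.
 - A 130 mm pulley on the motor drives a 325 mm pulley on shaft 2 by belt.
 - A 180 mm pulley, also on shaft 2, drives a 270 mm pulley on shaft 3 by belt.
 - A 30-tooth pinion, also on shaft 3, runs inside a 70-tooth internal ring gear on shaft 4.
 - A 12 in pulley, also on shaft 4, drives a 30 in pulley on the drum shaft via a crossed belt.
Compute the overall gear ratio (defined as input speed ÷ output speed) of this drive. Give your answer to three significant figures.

21.9

Each stage contributes driven/driver: belt 325/130 = 2.5, belt 270/180 = 1.5, internal gear 70/30 = 2.3333, belt 30/12 = 2.5.
Overall: 2.5 × 1.5 × 2.3333 × 2.5 = 21.875.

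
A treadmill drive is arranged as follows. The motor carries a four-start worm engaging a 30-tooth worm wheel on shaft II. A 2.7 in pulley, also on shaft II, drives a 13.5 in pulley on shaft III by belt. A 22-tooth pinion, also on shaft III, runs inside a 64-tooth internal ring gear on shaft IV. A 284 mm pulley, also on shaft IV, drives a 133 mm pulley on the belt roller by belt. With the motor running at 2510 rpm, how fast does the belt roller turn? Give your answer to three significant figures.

Worm: ratio = 30/4 = 7.5, so shaft II turns at 2510 / 7.5 = 334.67 rpm.
Belt: ratio = 13.5/2.7 = 5, so shaft III turns at 334.67 / 5 = 66.933 rpm.
Internal gear: ratio = 64/22 = 2.9091, so shaft IV turns at 66.933 / 2.9091 = 23.008 rpm.
Belt: ratio = 133/284 = 0.46831, so the belt roller turns at 23.008 / 0.46831 = 49.131 rpm.

49.1 rpm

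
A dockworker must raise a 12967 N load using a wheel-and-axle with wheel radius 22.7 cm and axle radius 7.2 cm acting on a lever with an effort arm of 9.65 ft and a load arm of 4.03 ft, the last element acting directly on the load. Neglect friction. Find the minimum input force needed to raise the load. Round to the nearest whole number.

Wheel-and-axle MA = R/r = 22.7/7.2 = 3.1528.
Lever MA = effort arm / load arm = 9.65/4.03 = 2.3945.
Combined ideal MA = 3.1528 × 2.3945 = 7.5495.
Effort = load / MA = 12967 / 7.5495 = 1717.6 N.

1718 N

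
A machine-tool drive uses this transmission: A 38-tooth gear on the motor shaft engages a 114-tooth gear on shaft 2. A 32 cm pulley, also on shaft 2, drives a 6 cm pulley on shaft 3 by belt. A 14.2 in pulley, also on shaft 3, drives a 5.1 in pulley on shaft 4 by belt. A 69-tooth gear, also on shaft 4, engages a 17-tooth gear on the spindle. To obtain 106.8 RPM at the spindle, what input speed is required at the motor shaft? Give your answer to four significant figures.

5.316 RPM

Overall ratio R = 3 × 0.1875 × 0.35915 × 0.24638 = 0.049774.
Required input speed = output speed × R = 106.8 × 0.049774 = 5.3159 RPM.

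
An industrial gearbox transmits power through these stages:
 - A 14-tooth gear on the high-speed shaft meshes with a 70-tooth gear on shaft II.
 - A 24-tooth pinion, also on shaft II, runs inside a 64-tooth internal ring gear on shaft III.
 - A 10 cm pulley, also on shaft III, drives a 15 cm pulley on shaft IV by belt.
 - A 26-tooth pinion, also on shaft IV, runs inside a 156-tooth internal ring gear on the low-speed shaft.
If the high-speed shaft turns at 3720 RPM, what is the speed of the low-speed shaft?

the high-speed shaft → shaft II (gear mesh, 70/14): 3720 ÷ 5 = 744 RPM
shaft II → shaft III (internal gear, 64/24): 744 ÷ 2.6667 = 279 RPM
shaft III → shaft IV (belt, 15/10): 279 ÷ 1.5 = 186 RPM
shaft IV → the low-speed shaft (internal gear, 156/26): 186 ÷ 6 = 31 RPM

31 RPM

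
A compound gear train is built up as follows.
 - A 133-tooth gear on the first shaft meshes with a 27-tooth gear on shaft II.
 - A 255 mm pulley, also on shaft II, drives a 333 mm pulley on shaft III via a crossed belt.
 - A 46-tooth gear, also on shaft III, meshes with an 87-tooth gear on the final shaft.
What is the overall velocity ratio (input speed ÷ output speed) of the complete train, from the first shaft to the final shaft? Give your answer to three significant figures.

Each stage contributes driven/driver: gear mesh 27/133 = 0.20301, belt 333/255 = 1.3059, gear mesh 87/46 = 1.8913.
Overall: 0.20301 × 1.3059 × 1.8913 = 0.50139.

0.501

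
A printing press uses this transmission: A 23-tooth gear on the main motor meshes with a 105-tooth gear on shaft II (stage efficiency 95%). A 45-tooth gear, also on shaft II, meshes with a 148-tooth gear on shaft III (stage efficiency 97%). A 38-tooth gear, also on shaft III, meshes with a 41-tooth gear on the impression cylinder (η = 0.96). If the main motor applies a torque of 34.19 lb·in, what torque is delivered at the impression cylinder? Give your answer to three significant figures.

490 lb·in

After the gear mesh (105/23): 34.19 × 4.5652 × 0.95 = 148.28 lb·in
After the gear mesh (148/45): 148.28 × 3.2889 × 0.97 = 473.05 lb·in
After the gear mesh (41/38): 473.05 × 1.0789 × 0.96 = 489.98 lb·in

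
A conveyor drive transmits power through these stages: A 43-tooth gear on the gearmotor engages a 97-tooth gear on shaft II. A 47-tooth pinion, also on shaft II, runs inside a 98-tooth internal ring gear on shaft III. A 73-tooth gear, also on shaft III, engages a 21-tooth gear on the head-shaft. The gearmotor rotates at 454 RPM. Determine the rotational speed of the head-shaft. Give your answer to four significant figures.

the gearmotor → shaft II (gear mesh, 97/43): 454 ÷ 2.2558 = 201.26 RPM
shaft II → shaft III (internal gear, 98/47): 201.26 ÷ 2.0851 = 96.522 RPM
shaft III → the head-shaft (gear mesh, 21/73): 96.522 ÷ 0.28767 = 335.53 RPM

335.5 RPM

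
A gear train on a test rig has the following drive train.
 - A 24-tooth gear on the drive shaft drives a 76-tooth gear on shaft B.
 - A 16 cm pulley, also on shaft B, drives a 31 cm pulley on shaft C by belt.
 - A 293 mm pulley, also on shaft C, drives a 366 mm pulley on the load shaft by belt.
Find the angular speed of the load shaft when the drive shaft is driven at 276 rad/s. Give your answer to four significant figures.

36.01 rad/s

gear mesh 76/24 = 3.1667 → 276/3.1667 = 87.158 rad/s
belt 31/16 = 1.9375 → 87.158/1.9375 = 44.985 rad/s
belt 366/293 = 1.2491 → 44.985/1.2491 = 36.012 rad/s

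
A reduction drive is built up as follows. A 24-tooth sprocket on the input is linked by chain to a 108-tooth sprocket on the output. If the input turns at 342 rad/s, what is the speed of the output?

76 rad/s

the input → the output (chain, 108/24): 342 ÷ 4.5 = 76 rad/s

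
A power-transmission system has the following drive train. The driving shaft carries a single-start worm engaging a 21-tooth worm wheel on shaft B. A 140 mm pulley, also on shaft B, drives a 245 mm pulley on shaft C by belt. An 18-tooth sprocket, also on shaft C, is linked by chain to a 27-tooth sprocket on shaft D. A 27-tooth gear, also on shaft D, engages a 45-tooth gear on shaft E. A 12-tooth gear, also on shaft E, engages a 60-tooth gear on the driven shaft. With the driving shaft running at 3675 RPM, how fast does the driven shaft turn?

the driving shaft → shaft B (worm, 21/1): 3675 ÷ 21 = 175 RPM
shaft B → shaft C (belt, 245/140): 175 ÷ 1.75 = 100 RPM
shaft C → shaft D (chain, 27/18): 100 ÷ 1.5 = 66.667 RPM
shaft D → shaft E (gear mesh, 45/27): 66.667 ÷ 1.6667 = 40 RPM
shaft E → the driven shaft (gear mesh, 60/12): 40 ÷ 5 = 8 RPM

8 RPM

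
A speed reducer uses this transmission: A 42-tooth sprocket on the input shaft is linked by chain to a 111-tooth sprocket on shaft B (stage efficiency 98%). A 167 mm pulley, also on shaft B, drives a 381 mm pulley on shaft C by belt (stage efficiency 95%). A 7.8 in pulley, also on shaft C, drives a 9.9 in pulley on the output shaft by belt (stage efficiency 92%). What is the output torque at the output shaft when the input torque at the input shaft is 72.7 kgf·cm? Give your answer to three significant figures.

chain 111/42 = 2.6429 → τ = 72.7·2.6429·0.98 = 188.29 kgf·cm
belt 381/167 = 2.2814 → τ = 188.29·2.2814·0.95 = 408.1 kgf·cm
belt 9.9/7.8 = 1.2692 → τ = 408.1·1.2692·0.92 = 476.53 kgf·cm

477 kgf·cm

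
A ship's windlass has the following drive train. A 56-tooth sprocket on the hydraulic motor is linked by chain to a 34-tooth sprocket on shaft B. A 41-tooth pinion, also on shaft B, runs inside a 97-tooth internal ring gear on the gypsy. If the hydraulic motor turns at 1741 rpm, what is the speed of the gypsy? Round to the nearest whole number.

Chain: ratio = 34/56 = 0.60714, so shaft B turns at 1741 / 0.60714 = 2867.5 rpm.
Internal gear: ratio = 97/41 = 2.3659, so the gypsy turns at 2867.5 / 2.3659 = 1212 rpm.

1212 rpm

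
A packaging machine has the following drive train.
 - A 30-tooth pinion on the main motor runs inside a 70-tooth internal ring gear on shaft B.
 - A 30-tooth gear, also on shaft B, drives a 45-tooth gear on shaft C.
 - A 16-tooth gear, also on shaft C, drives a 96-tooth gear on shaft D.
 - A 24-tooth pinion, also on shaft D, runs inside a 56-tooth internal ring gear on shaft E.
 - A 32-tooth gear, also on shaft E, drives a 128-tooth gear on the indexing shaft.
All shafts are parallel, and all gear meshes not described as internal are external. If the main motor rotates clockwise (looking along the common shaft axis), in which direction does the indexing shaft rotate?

anticlockwise

the main motor → shaft B: internal mesh, same direction → CW.
shaft B → shaft C: external mesh, 1 reversal → CCW.
shaft C → shaft D: external mesh, 1 reversal → CW.
shaft D → shaft E: internal mesh, same direction → CW.
shaft E → the indexing shaft: external mesh, 1 reversal → CCW.
3 reversals in total — an odd number — so the indexing shaft turns opposite to the main motor.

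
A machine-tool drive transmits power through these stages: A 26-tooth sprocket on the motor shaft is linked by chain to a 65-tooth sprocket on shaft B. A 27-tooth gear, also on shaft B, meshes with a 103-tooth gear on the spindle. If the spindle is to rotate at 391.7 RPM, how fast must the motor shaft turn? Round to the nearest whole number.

Overall ratio R = 2.5 × 3.8148 = 9.537.
Required input speed = output speed × R = 391.7 × 9.537 = 3735.7 RPM.

3736 RPM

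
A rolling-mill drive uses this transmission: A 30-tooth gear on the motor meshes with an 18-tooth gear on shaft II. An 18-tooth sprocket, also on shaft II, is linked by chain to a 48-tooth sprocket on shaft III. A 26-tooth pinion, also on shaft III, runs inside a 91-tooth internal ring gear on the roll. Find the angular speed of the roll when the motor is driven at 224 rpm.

Gear mesh: ratio = 18/30 = 0.6, so shaft II turns at 224 / 0.6 = 373.33 rpm.
Chain: ratio = 48/18 = 2.6667, so shaft III turns at 373.33 / 2.6667 = 140 rpm.
Internal gear: ratio = 91/26 = 3.5, so the roll turns at 140 / 3.5 = 40 rpm.

40 rpm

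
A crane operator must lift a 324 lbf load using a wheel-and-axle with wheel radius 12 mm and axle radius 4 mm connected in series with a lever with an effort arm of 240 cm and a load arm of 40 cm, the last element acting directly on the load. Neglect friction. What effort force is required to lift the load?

18 lbf

Wheel-and-axle MA = R/r = 12/4 = 3.
Lever MA = effort arm / load arm = 240/40 = 6.
Combined ideal MA = 3 × 6 = 18.
Effort = load / MA = 324 / 18 = 18 lbf.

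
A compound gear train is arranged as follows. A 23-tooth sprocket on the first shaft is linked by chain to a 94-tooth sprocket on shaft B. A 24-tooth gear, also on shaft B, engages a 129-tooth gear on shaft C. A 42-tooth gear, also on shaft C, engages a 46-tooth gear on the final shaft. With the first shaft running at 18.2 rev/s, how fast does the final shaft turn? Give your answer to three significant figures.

0.756 rev/s

chain 94/23 = 4.087 → 18.2/4.087 = 4.4532 rev/s
gear mesh 129/24 = 5.375 → 4.4532/5.375 = 0.8285 rev/s
gear mesh 46/42 = 1.0952 → 0.8285/1.0952 = 0.75646 rev/s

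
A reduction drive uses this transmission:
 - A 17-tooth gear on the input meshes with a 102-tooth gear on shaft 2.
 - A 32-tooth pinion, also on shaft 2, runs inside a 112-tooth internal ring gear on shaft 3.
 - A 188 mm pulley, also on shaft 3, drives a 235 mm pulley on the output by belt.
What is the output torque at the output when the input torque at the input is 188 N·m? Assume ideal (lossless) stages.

4935 N·m

Gear mesh: ratio = 102/17 = 6; torque at shaft 2 = 188 × 6 = 1128 N·m.
Internal gear: ratio = 112/32 = 3.5; torque at shaft 3 = 1128 × 3.5 = 3948 N·m.
Belt: ratio = 235/188 = 1.25; torque at the output = 3948 × 1.25 = 4935 N·m.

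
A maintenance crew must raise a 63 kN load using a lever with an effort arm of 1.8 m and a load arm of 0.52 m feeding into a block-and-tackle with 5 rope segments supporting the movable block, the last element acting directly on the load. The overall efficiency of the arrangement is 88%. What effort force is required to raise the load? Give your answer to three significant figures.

Lever MA = effort arm / load arm = 1.8/0.52 = 3.4615.
Block-and-tackle MA = number of supporting rope parts = 5.
Combined ideal MA = 3.4615 × 5 = 17.308.
Actual MA = 17.308 × 0.88 = 15.231.
Effort = load / actual MA = 63 / 15.231 = 4.1364 kN.

4.14 kN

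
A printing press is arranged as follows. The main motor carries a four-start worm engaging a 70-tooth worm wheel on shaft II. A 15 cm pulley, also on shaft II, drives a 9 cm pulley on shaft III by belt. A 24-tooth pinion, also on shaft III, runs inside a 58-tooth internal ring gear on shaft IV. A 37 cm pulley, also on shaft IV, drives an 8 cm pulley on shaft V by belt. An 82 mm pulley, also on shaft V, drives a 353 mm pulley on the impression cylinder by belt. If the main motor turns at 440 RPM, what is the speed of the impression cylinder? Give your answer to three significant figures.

18.6 RPM

worm 70/4 = 17.5 → 440/17.5 = 25.143 RPM
belt 9/15 = 0.6 → 25.143/0.6 = 41.905 RPM
internal gear 58/24 = 2.4167 → 41.905/2.4167 = 17.34 RPM
belt 8/37 = 0.21622 → 17.34/0.21622 = 80.197 RPM
belt 353/82 = 4.3049 → 80.197/4.3049 = 18.629 RPM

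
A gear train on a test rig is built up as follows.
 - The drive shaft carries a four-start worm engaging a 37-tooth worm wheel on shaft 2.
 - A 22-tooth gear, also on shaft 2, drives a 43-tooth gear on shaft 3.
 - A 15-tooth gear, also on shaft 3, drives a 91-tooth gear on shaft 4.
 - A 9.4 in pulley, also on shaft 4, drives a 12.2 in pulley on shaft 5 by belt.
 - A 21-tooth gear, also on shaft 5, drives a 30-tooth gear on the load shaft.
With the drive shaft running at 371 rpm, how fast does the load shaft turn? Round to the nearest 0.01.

Worm: ratio = 37/4 = 9.25, so shaft 2 turns at 371 / 9.25 = 40.108 rpm.
Gear mesh: ratio = 43/22 = 1.9545, so shaft 3 turns at 40.108 / 1.9545 = 20.52 rpm.
Gear mesh: ratio = 91/15 = 6.0667, so shaft 4 turns at 20.52 / 6.0667 = 3.3825 rpm.
Belt: ratio = 12.2/9.4 = 1.2979, so shaft 5 turns at 3.3825 / 1.2979 = 2.6062 rpm.
Gear mesh: ratio = 30/21 = 1.4286, so the load shaft turns at 2.6062 / 1.4286 = 1.8243 rpm.

1.82 rpm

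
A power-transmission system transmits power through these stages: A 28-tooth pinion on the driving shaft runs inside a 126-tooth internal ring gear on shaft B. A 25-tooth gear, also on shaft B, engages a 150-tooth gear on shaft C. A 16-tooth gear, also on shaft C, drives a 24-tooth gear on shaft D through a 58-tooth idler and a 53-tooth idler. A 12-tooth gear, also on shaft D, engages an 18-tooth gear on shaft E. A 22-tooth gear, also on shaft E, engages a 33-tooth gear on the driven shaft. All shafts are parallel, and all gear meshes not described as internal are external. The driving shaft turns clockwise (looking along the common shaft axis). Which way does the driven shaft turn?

the driving shaft → shaft B: internal mesh, same direction → CW.
shaft B → shaft C: external mesh, 1 reversal → CCW.
shaft C → shaft D: driver → idler → idler → driven is 3 external meshes, 3 reversals → CW.
shaft D → shaft E: external mesh, 1 reversal → CCW.
shaft E → the driven shaft: external mesh, 1 reversal → CW.
6 reversals in total — an even number — so the driven shaft turns the same way as the driving shaft.

clockwise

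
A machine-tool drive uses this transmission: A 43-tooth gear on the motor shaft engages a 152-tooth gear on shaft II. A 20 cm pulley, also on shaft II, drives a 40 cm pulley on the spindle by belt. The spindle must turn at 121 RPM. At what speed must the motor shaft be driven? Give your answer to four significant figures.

855.4 RPM

Overall ratio R = 3.5349 × 2 = 7.0698.
Required input speed = output speed × R = 121 × 7.0698 = 855.44 RPM.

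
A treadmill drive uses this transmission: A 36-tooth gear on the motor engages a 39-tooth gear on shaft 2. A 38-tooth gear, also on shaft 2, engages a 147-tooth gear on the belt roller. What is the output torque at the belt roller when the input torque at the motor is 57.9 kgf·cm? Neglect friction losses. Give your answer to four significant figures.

242.6 kgf·cm

Gear mesh: ratio = 39/36 = 1.0833; torque at shaft 2 = 57.9 × 1.0833 = 62.725 kgf·cm.
Gear mesh: ratio = 147/38 = 3.8684; torque at the belt roller = 62.725 × 3.8684 = 242.65 kgf·cm.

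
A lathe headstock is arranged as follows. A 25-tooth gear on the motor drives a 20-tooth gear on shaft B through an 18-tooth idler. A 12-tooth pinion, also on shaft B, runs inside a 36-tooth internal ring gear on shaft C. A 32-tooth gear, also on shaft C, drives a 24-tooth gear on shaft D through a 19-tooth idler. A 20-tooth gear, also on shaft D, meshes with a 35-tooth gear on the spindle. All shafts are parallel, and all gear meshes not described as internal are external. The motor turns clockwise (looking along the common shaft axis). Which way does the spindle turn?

counterclockwise

the motor → shaft B: driver → idler → driven is 2 external meshes, 2 reversals → CW.
shaft B → shaft C: internal mesh, same direction → CW.
shaft C → shaft D: driver → idler → driven is 2 external meshes, 2 reversals → CW.
shaft D → the spindle: external mesh, 1 reversal → CCW.
5 reversals in total — an odd number — so the spindle turns opposite to the motor.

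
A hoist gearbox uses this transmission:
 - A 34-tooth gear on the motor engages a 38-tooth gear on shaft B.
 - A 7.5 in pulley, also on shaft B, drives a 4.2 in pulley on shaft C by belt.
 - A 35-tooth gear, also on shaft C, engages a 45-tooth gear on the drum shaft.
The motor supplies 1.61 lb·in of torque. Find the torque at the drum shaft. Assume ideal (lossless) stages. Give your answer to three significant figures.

1.30 lb·in

Gear mesh: ratio = 38/34 = 1.1176; torque at shaft B = 1.61 × 1.1176 = 1.7994 lb·in.
Belt: ratio = 4.2/7.5 = 0.56; torque at shaft C = 1.7994 × 0.56 = 1.0077 lb·in.
Gear mesh: ratio = 45/35 = 1.2857; torque at the drum shaft = 1.0077 × 1.2857 = 1.2956 lb·in.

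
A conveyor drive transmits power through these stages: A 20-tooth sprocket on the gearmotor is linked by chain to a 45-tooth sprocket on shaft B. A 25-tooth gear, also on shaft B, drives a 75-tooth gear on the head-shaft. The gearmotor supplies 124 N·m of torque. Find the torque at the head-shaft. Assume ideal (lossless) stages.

Chain: ratio = 45/20 = 2.25; torque at shaft B = 124 × 2.25 = 279 N·m.
Gear mesh: ratio = 75/25 = 3; torque at the head-shaft = 279 × 3 = 837 N·m.

837 N·m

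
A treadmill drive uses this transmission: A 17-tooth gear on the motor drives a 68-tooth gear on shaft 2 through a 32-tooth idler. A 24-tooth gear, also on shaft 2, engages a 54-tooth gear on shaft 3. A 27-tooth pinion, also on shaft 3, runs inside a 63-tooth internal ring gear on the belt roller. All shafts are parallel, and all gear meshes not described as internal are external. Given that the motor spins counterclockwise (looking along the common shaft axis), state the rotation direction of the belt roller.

clockwise

the motor → shaft 2: driver → idler → driven is 2 external meshes, 2 reversals → CCW.
shaft 2 → shaft 3: external mesh, 1 reversal → CW.
shaft 3 → the belt roller: internal mesh, same direction → CW.
3 reversals in total — an odd number — so the belt roller turns opposite to the motor.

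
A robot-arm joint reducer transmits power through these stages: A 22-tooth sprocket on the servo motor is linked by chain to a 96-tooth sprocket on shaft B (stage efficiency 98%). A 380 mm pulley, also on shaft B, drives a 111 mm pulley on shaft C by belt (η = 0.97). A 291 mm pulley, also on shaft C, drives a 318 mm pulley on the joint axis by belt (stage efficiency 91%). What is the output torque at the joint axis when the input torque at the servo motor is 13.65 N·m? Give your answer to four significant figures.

chain 96/22 = 4.3636 → τ = 13.65·4.3636·0.98 = 58.372 N·m
belt 111/380 = 0.29211 → τ = 58.372·0.29211·0.97 = 16.539 N·m
belt 318/291 = 1.0928 → τ = 16.539·1.0928·0.91 = 16.447 N·m

16.45 N·m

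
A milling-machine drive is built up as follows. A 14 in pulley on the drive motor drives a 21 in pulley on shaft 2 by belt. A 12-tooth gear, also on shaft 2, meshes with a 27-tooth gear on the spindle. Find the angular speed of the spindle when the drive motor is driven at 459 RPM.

the drive motor → shaft 2 (belt, 21/14): 459 ÷ 1.5 = 306 RPM
shaft 2 → the spindle (gear mesh, 27/12): 306 ÷ 2.25 = 136 RPM

136 RPM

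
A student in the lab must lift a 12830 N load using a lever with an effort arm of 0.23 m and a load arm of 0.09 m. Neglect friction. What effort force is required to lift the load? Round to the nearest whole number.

5020 N

Lever MA = effort arm / load arm = 0.23/0.09 = 2.5556.
Effort = load / MA = 12830 / 2.5556 = 5020.4 N.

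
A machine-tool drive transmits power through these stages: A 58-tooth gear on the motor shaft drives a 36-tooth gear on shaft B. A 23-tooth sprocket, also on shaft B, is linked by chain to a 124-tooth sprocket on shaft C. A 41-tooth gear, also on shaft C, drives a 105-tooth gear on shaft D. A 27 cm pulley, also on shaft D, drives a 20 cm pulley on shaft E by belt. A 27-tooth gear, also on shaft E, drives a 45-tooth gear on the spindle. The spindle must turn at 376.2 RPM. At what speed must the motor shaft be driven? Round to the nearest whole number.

Overall ratio R = 0.62069 × 5.3913 × 2.561 × 0.74074 × 1.6667 = 10.58.
Required input speed = output speed × R = 376.2 × 10.58 = 3980.2 RPM.

3980 RPM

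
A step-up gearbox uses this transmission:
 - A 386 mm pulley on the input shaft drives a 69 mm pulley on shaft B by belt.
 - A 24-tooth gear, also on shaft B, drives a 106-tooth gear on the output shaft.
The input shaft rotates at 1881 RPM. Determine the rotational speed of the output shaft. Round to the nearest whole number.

2382 RPM

belt 69/386 = 0.17876 → 1881/0.17876 = 10523 RPM
gear mesh 106/24 = 4.4167 → 10523/4.4167 = 2382.5 RPM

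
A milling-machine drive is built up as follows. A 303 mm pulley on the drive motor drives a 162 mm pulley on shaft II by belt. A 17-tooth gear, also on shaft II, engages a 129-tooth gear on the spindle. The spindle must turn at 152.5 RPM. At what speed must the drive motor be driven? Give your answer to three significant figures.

Overall ratio R = 0.53465 × 7.5882 = 4.0571.
Required input speed = output speed × R = 152.5 × 4.0571 = 618.7 RPM.

619 RPM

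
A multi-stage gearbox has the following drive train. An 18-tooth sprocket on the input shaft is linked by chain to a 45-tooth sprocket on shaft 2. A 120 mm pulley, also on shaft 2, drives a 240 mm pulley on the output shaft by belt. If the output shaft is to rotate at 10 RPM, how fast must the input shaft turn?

Overall ratio R = 2.5 × 2 = 5.
Required input speed = output speed × R = 10 × 5 = 50 RPM.

50 RPM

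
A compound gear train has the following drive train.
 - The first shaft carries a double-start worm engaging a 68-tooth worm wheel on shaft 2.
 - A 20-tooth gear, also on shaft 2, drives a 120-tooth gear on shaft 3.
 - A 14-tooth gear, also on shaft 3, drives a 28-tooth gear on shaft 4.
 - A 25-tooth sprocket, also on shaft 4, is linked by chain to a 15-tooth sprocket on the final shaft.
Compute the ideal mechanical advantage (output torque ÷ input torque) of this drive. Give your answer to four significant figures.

Each stage contributes driven/driver: worm 68/2 = 34, gear mesh 120/20 = 6, gear mesh 28/14 = 2, chain 15/25 = 0.6.
Overall: 34 × 6 × 2 × 0.6 = 244.8.

244.8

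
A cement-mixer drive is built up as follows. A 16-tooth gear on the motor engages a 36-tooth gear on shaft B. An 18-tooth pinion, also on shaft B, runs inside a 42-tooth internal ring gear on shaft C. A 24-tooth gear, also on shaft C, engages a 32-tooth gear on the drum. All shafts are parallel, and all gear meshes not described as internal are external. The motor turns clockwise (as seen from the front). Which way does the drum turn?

clockwise

the motor → shaft B: external mesh, 1 reversal → CCW.
shaft B → shaft C: internal mesh, same direction → CCW.
shaft C → the drum: external mesh, 1 reversal → CW.
2 reversals in total — an even number — so the drum turns the same way as the motor.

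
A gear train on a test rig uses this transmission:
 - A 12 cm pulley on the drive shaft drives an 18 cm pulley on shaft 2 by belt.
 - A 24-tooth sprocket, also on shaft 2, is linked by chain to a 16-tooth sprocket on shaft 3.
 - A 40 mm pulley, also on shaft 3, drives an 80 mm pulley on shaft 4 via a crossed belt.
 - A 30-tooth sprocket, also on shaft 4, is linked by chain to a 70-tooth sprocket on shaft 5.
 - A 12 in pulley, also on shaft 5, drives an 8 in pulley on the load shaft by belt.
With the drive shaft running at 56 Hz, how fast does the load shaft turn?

18 Hz

belt 18/12 = 1.5 → 56/1.5 = 37.333 Hz
chain 16/24 = 0.66667 → 37.333/0.66667 = 56 Hz
belt 80/40 = 2 → 56/2 = 28 Hz
chain 70/30 = 2.3333 → 28/2.3333 = 12 Hz
belt 8/12 = 0.66667 → 12/0.66667 = 18 Hz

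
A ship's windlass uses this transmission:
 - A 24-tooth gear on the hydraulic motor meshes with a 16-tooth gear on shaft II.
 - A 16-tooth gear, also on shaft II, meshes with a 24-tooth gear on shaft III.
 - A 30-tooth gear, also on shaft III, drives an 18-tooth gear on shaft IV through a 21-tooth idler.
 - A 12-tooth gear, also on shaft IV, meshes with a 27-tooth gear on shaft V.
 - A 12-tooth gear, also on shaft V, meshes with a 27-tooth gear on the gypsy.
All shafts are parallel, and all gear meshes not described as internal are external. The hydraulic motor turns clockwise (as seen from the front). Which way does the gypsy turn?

the hydraulic motor → shaft II: external mesh, 1 reversal → CCW.
shaft II → shaft III: external mesh, 1 reversal → CW.
shaft III → shaft IV: driver → idler → driven is 2 external meshes, 2 reversals → CW.
shaft IV → shaft V: external mesh, 1 reversal → CCW.
shaft V → the gypsy: external mesh, 1 reversal → CW.
6 reversals in total — an even number — so the gypsy turns the same way as the hydraulic motor.

clockwise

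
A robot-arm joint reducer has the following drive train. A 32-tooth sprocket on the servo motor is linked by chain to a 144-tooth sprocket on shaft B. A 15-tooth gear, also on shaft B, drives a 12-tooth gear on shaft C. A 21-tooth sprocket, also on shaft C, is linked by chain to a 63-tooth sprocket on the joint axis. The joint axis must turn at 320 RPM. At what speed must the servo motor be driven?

Overall ratio R = 4.5 × 0.8 × 3 = 10.8.
Required input speed = output speed × R = 320 × 10.8 = 3456 RPM.

3456 RPM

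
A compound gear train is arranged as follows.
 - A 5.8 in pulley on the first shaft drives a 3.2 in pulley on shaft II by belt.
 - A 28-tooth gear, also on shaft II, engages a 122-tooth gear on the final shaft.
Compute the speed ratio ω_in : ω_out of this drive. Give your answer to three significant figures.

2.40

Each stage contributes driven/driver: belt 3.2/5.8 = 0.55172, gear mesh 122/28 = 4.3571.
Overall: 0.55172 × 4.3571 = 2.4039.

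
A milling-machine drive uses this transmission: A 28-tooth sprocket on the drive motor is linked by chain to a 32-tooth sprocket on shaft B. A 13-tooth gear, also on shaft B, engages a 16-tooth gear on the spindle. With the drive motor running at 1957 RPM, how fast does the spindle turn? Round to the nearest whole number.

the drive motor → shaft B (chain, 32/28): 1957 ÷ 1.1429 = 1712.4 RPM
shaft B → the spindle (gear mesh, 16/13): 1712.4 ÷ 1.2308 = 1391.3 RPM

1391 RPM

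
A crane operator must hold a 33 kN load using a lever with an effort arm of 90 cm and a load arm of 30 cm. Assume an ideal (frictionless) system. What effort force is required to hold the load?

11 kN

Lever MA = effort arm / load arm = 90/30 = 3.
Effort = load / MA = 33 / 3 = 11 kN.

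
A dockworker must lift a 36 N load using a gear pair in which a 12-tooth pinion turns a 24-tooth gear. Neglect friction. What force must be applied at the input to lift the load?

18 N

Gear pair MA = 24/12 = 2.
Effort = load / MA = 36 / 2 = 18 N.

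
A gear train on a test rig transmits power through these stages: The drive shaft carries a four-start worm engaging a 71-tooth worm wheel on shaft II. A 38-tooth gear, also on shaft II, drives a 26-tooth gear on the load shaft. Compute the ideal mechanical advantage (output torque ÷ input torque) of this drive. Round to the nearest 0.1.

12.1

Each stage contributes driven/driver: worm 71/4 = 17.75, gear mesh 26/38 = 0.68421.
Overall: 17.75 × 0.68421 = 12.145.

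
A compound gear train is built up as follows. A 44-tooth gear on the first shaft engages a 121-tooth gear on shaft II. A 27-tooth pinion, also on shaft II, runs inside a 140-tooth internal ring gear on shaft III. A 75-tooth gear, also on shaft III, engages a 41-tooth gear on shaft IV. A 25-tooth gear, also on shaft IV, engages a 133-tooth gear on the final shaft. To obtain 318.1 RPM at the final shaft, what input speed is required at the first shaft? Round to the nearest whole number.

13192 RPM

Overall ratio R = 2.75 × 5.1852 × 0.54667 × 5.32 = 41.47.
Required input speed = output speed × R = 318.1 × 41.47 = 13192 RPM.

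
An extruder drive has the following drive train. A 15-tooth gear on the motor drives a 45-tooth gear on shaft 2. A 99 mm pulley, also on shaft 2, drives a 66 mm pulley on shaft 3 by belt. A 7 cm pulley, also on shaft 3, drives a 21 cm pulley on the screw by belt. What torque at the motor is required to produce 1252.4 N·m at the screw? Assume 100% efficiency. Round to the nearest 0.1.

Overall ratio R = 3 × 0.66667 × 3 = 6.
Input torque = output torque / R = 1252.4 / 6 = 208.73 N·m.

208.7 N·m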